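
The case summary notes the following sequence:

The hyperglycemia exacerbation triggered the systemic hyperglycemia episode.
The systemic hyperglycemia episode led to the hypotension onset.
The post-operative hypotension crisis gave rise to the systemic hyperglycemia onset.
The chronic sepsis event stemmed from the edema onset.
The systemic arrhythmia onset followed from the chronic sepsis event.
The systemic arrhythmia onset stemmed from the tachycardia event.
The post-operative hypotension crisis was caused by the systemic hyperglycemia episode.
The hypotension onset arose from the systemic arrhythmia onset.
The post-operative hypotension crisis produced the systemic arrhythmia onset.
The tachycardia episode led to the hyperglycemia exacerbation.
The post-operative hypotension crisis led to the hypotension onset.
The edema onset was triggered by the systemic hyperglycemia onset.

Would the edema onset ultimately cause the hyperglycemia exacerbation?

No

The edema onset leads to the chronic sepsis event, the systemic arrhythmia onset, the hypotension onset; the hyperglycemia exacerbation is not among them.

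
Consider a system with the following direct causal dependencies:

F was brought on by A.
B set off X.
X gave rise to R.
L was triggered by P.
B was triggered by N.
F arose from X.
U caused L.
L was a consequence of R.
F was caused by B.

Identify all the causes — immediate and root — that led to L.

B, N, P, R, U, X

Immediate causes of L: P, U, R.
Further upstream: N, B, X.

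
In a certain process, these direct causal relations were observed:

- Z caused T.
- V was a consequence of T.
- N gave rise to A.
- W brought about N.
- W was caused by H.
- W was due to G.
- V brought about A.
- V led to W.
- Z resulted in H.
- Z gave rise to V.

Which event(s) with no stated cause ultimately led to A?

G, Z

Tracing upstream from A: A ← V ← Z.
A separate upstream branch: A ← N ← W ← G.
Each of those chain origins has no stated cause.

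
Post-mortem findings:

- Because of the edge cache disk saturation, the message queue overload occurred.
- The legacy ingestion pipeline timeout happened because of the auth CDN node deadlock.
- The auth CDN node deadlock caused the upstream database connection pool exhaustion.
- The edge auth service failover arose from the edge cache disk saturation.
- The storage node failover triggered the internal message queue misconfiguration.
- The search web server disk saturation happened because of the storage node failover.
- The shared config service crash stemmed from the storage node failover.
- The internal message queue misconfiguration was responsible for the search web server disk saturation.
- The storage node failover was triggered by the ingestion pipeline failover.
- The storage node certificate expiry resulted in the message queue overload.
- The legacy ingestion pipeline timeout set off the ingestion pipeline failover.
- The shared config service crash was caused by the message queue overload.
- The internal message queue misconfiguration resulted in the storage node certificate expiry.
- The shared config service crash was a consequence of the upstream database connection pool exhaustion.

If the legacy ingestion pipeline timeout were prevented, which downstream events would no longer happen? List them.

Downstream of the legacy ingestion pipeline timeout: the ingestion pipeline failover, the storage node failover, the internal message queue misconfiguration, the search web server disk saturation, the storage node certificate expiry, the message queue overload, the shared config service crash.
Of those, still caused via another path: the message queue overload, the shared config service crash.
The remainder have no surviving cause.

the ingestion pipeline failover, the internal message queue misconfiguration, the search web server disk saturation, the storage node certificate expiry, the storage node failover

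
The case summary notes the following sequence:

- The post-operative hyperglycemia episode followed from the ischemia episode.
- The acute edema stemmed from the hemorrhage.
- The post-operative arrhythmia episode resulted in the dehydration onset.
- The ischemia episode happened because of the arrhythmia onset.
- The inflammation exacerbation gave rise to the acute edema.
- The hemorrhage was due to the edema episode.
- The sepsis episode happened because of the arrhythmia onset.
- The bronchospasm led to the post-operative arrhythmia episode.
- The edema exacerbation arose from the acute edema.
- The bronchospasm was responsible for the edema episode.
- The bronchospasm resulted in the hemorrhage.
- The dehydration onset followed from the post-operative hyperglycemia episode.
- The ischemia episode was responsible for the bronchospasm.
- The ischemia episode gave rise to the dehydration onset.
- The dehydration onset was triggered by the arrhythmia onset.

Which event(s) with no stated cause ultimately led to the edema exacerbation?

Tracing upstream from the edema exacerbation: the edema exacerbation ← the acute edema ← the hemorrhage ← the bronchospasm ← the ischemia episode ← the arrhythmia onset.
A separate upstream branch: the edema exacerbation ← the acute edema ← the inflammation exacerbation.
Each of those chain origins has no stated cause.

the arrhythmia onset, the inflammation exacerbation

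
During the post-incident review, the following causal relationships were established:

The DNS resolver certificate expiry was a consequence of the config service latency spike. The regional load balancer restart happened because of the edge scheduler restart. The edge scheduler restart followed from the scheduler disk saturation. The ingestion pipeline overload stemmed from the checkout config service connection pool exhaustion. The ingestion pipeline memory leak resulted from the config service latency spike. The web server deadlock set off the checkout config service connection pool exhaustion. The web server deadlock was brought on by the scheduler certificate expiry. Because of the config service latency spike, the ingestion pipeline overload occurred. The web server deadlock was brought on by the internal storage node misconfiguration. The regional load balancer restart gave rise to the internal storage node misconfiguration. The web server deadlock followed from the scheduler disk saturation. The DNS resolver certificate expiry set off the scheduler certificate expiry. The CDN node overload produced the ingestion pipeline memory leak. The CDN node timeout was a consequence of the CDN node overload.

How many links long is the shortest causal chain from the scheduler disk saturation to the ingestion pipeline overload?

Shortest chain: the scheduler disk saturation → the web server deadlock → the checkout config service connection pool exhaustion → the ingestion pipeline overload.

3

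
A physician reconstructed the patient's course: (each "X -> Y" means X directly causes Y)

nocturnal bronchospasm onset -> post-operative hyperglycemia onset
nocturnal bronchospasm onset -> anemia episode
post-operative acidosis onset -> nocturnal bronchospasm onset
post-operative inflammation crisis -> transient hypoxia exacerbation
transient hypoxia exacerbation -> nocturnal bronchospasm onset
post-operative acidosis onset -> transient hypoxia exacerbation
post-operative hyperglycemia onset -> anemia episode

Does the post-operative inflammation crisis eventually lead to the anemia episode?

Yes

There is a causal chain: the post-operative inflammation crisis → the transient hypoxia exacerbation → the nocturnal bronchospasm onset → the anemia episode.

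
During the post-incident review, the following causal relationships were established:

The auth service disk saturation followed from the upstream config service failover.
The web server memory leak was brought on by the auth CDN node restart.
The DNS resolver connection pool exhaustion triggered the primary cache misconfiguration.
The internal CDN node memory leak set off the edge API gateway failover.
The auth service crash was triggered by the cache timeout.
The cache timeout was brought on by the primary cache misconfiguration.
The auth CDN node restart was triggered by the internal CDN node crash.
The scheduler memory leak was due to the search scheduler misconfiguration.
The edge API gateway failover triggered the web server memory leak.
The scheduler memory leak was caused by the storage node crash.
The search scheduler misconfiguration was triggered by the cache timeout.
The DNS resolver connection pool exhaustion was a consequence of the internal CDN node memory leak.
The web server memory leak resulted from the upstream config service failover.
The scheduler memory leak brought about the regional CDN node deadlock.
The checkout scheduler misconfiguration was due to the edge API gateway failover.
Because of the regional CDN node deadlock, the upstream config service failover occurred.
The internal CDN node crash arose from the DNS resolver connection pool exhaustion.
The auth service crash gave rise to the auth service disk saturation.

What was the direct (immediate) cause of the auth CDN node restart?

Upstream contributors include the internal CDN node memory leak, the DNS resolver connection pool exhaustion, but only the internal CDN node crash feeds directly into the auth CDN node restart.

the internal CDN node crash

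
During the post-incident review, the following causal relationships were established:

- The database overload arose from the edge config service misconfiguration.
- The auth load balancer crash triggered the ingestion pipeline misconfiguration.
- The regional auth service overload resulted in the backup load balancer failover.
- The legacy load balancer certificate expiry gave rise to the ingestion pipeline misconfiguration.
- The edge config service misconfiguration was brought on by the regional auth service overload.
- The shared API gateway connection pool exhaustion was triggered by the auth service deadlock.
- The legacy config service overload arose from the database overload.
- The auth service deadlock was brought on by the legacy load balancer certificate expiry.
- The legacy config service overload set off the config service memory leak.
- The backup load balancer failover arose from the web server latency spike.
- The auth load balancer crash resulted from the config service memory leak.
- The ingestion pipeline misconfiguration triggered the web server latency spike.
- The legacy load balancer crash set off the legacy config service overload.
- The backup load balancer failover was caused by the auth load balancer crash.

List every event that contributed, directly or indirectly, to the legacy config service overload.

the database overload, the edge config service misconfiguration, the legacy load balancer crash, the regional auth service overload

Immediate causes of the legacy config service overload: the legacy load balancer crash, the database overload.
Further upstream: the regional auth service overload, the edge config service misconfiguration.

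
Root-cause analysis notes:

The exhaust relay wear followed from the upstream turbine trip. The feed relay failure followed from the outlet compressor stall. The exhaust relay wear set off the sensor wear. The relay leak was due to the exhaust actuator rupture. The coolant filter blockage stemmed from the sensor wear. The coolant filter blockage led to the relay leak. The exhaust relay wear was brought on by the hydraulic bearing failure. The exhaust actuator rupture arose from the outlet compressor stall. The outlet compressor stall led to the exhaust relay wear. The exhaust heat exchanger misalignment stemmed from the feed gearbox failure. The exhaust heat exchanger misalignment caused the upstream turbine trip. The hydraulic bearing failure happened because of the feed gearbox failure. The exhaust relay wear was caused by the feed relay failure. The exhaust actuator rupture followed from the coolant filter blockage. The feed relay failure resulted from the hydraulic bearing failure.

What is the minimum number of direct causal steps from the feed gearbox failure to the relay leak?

Shortest chain: the feed gearbox failure → the hydraulic bearing failure → the exhaust relay wear → the sensor wear → the coolant filter blockage → the relay leak.

5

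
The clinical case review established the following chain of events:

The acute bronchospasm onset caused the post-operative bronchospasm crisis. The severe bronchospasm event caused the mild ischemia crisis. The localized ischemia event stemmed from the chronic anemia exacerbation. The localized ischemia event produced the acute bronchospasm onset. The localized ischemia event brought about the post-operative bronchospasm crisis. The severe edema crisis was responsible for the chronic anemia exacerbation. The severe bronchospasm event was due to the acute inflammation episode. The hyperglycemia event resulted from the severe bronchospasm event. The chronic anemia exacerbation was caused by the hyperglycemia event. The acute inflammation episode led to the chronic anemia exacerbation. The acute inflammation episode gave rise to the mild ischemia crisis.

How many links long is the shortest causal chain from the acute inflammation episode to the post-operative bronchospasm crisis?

3

Shortest chain: the acute inflammation episode → the chronic anemia exacerbation → the localized ischemia event → the post-operative bronchospasm crisis.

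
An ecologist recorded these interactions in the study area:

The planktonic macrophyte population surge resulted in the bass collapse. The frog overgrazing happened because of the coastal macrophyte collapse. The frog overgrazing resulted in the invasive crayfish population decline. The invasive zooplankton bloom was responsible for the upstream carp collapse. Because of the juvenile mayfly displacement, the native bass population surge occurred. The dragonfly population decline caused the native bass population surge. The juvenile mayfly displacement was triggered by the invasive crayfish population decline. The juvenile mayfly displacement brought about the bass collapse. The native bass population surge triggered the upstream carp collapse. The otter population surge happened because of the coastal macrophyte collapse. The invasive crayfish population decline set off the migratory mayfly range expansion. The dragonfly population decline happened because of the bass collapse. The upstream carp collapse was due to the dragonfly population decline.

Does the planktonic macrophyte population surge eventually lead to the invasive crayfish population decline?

No

The planktonic macrophyte population surge leads to the bass collapse, the dragonfly population decline, the native bass population surge, the upstream carp collapse; the invasive crayfish population decline is not among them.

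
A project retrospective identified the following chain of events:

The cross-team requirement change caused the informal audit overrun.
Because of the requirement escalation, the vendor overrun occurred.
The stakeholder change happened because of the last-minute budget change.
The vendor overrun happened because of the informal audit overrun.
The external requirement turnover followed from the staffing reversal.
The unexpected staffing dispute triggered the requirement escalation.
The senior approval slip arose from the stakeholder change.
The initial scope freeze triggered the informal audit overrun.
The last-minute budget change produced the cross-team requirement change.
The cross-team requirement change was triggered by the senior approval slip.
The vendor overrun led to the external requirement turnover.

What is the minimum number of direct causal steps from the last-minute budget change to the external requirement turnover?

4

Shortest chain: the last-minute budget change → the cross-team requirement change → the informal audit overrun → the vendor overrun → the external requirement turnover.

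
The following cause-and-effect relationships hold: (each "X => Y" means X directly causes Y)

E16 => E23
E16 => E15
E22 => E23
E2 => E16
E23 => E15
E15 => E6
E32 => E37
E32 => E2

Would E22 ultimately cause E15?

There is a causal chain: E22 → E23 → E15.

Yes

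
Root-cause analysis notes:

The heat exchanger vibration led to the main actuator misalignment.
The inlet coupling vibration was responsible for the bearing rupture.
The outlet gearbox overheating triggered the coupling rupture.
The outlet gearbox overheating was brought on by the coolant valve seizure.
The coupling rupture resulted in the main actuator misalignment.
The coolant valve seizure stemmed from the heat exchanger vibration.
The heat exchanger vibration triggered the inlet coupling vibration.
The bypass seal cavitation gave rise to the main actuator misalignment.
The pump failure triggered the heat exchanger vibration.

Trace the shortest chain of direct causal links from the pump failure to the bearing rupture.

the pump failure → the heat exchanger vibration
the heat exchanger vibration → the inlet coupling vibration
the inlet coupling vibration → the bearing rupture
Length: 3 steps.

the pump failure → the heat exchanger vibration → the inlet coupling vibration → the bearing rupture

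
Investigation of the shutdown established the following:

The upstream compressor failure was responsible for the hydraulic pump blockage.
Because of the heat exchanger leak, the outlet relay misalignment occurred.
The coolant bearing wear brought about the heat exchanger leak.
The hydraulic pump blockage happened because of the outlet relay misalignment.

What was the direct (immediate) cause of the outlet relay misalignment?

the heat exchanger leak

Upstream contributors include the coolant bearing wear, but only the heat exchanger leak feeds directly into the outlet relay misalignment.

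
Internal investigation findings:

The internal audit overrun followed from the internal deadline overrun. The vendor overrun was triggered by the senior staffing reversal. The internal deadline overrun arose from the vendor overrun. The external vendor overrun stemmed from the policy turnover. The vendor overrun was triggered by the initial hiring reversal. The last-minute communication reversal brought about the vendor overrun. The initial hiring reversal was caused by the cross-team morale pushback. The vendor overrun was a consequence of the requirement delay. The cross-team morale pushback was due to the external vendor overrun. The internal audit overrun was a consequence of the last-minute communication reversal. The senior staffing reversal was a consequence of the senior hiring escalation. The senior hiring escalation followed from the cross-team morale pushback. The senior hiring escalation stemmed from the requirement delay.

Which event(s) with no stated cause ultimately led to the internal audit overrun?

Tracing upstream from the internal audit overrun: the internal audit overrun ← the internal deadline overrun ← the vendor overrun ← the initial hiring reversal ← the cross-team morale pushback ← the external vendor overrun ← the policy turnover.
A separate upstream branch: the internal audit overrun ← the internal deadline overrun ← the vendor overrun ← the requirement delay.
A separate upstream branch: the internal audit overrun ← the last-minute communication reversal.
Each of those chain origins has no stated cause.

the last-minute communication reversal, the policy turnover, the requirement delay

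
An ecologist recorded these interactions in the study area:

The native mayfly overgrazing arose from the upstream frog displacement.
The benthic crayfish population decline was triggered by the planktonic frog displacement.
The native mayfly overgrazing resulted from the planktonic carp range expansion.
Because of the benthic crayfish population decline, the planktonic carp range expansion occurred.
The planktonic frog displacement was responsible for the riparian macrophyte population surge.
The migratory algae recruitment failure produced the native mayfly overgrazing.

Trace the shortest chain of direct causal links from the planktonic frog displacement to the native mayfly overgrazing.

the planktonic frog displacement → the benthic crayfish population decline → the planktonic carp range expansion → the native mayfly overgrazing

the planktonic frog displacement → the benthic crayfish population decline
the benthic crayfish population decline → the planktonic carp range expansion
the planktonic carp range expansion → the native mayfly overgrazing
Length: 3 steps.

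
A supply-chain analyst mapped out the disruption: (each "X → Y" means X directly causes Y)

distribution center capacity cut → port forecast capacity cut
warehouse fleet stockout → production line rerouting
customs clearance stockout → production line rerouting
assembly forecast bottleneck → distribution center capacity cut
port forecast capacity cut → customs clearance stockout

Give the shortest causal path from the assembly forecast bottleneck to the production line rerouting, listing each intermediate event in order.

the assembly forecast bottleneck → the distribution center capacity cut
the distribution center capacity cut → the port forecast capacity cut
the port forecast capacity cut → the customs clearance stockout
the customs clearance stockout → the production line rerouting
Length: 4 steps.

the assembly forecast bottleneck → the distribution center capacity cut → the port forecast capacity cut → the customs clearance stockout → the production line rerouting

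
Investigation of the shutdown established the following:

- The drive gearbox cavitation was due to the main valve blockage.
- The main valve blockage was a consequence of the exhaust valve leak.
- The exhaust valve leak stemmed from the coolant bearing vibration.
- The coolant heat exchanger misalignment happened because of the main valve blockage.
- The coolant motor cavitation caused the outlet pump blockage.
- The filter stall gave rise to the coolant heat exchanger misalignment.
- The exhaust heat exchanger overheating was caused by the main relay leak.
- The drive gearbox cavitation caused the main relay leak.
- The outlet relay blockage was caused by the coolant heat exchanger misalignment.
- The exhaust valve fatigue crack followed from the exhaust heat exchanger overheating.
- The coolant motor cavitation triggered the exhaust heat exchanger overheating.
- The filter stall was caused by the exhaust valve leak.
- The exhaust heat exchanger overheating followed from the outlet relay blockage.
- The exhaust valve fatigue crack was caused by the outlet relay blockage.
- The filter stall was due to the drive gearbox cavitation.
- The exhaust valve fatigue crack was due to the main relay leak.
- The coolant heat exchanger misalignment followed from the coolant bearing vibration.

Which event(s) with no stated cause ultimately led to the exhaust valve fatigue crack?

the coolant bearing vibration, the coolant motor cavitation

Tracing upstream from the exhaust valve fatigue crack: the exhaust valve fatigue crack ← the exhaust heat exchanger overheating ← the coolant motor cavitation.
A separate upstream branch: the exhaust valve fatigue crack ← the outlet relay blockage ← the coolant heat exchanger misalignment ← the coolant bearing vibration.
Each of those chain origins has no stated cause.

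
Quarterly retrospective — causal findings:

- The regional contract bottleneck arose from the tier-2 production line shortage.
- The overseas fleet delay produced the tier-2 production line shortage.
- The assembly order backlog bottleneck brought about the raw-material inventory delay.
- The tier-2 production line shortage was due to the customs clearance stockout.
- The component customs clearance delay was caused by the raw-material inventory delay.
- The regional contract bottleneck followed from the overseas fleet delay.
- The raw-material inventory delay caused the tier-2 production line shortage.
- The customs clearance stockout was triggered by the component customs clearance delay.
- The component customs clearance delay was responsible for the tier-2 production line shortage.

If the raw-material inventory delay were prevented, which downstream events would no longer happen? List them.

the component customs clearance delay, the customs clearance stockout

Downstream of the raw-material inventory delay: the component customs clearance delay, the customs clearance stockout, the tier-2 production line shortage, the regional contract bottleneck.
Of those, still caused via another path: the tier-2 production line shortage, the regional contract bottleneck.
The remainder have no surviving cause.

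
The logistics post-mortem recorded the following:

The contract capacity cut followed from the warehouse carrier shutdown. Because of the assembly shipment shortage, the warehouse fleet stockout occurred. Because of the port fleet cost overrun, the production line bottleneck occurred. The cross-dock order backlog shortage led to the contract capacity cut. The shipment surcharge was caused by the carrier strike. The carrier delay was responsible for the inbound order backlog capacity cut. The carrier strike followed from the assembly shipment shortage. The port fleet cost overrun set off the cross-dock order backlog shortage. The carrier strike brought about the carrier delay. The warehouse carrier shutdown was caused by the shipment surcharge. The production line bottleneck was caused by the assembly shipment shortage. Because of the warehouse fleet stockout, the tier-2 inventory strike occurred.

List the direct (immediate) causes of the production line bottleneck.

the assembly shipment shortage, the port fleet cost overrun

the assembly shipment shortage, the port fleet cost overrun → the production line bottleneck with nothing further upstream stated.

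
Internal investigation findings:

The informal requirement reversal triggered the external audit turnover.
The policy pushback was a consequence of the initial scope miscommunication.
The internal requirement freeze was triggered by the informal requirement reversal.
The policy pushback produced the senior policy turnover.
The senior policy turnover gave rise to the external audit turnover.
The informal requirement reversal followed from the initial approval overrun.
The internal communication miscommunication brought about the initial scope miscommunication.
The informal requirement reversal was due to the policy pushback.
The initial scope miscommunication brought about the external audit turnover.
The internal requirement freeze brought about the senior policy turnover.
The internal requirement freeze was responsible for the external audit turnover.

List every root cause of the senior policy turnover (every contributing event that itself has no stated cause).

the initial approval overrun, the internal communication miscommunication

Tracing upstream from the senior policy turnover: the senior policy turnover ← the policy pushback ← the initial scope miscommunication ← the internal communication miscommunication.
A separate upstream branch: the senior policy turnover ← the internal requirement freeze ← the informal requirement reversal ← the initial approval overrun.
Each of those chain origins has no stated cause.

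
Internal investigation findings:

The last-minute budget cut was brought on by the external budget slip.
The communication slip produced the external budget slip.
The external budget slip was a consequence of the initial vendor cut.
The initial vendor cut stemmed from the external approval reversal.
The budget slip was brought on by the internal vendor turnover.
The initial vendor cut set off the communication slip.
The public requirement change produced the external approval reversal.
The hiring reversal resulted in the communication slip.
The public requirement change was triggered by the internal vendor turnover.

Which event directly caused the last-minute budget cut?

the external budget slip

Upstream contributors include the internal vendor turnover, the public requirement change, the external approval reversal, the initial vendor cut, the communication slip, the hiring reversal, but only the external budget slip feeds directly into the last-minute budget cut.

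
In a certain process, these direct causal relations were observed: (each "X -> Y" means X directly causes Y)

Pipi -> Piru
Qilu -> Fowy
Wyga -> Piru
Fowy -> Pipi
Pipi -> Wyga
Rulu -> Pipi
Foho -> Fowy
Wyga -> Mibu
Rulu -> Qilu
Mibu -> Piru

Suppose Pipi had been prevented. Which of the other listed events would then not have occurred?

Downstream of Pipi: Wyga, Mibu, Piru.

Mibu, Piru, Wyga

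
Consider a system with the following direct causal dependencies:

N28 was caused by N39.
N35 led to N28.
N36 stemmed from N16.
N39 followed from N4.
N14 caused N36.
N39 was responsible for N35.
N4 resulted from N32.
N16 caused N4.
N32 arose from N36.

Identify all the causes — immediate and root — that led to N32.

N14, N16, N36

Immediate cause of N32: N36.
Further upstream: N14, N16.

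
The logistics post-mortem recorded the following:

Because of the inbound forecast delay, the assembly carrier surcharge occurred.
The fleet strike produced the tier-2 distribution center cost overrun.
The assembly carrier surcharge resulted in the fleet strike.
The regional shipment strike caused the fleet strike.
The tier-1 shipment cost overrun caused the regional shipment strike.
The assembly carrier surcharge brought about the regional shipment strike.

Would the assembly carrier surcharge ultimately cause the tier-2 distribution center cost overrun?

There is a causal chain: the assembly carrier surcharge → the fleet strike → the tier-2 distribution center cost overrun.

Yes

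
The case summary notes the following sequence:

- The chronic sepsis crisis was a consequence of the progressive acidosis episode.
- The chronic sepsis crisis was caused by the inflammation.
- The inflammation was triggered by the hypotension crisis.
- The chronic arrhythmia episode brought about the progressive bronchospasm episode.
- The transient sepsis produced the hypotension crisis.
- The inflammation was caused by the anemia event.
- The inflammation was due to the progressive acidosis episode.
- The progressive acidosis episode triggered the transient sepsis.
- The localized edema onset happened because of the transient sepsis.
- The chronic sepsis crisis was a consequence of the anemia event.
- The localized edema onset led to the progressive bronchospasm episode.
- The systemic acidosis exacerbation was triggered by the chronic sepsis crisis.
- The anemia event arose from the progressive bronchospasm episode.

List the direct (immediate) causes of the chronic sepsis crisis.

Upstream contributors include the chronic arrhythmia episode, the transient sepsis, the localized edema onset, the progressive bronchospasm episode, the hypotension crisis, but only the anemia event, the inflammation, the progressive acidosis episode feed directly into the chronic sepsis crisis.

the anemia event, the inflammation, the progressive acidosis episode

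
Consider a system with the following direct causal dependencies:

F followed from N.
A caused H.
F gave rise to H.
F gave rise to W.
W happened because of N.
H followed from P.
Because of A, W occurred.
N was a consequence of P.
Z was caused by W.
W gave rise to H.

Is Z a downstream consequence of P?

Yes

There is a causal chain: P → N → W → Z.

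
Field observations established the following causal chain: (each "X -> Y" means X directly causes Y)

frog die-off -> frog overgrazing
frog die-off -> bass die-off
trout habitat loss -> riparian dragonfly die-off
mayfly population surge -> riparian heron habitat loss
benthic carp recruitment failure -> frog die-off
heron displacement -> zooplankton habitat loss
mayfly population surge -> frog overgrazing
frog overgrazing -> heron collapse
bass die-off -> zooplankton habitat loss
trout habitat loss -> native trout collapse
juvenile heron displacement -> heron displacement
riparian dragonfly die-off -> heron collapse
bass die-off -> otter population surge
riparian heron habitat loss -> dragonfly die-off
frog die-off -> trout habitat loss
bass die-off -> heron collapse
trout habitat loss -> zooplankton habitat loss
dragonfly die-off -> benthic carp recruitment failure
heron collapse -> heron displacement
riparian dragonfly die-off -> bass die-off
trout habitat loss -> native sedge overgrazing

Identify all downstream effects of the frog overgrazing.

the heron collapse, the heron displacement, the zooplankton habitat loss

Direct effects: the heron collapse.
2 steps out: the heron displacement.
3 steps out: the zooplankton habitat loss.
Not reachable from it: the mayfly population surge, the riparian heron habitat loss, the dragonfly die-off, the benthic carp recruitment failure, the frog die-off, the trout habitat loss, the riparian dragonfly die-off, the native trout collapse, the bass die-off, the native sedge overgrazing, the otter population surge, the juvenile heron displacement.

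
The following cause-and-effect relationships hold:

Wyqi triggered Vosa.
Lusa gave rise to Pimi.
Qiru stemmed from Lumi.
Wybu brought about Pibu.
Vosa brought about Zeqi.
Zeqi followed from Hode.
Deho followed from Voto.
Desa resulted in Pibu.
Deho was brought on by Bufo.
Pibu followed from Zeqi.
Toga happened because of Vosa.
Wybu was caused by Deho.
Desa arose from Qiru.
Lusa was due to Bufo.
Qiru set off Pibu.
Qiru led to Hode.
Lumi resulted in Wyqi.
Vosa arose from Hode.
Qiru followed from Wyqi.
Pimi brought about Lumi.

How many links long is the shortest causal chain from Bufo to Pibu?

3

Shortest chain: Bufo → Deho → Wybu → Pibu.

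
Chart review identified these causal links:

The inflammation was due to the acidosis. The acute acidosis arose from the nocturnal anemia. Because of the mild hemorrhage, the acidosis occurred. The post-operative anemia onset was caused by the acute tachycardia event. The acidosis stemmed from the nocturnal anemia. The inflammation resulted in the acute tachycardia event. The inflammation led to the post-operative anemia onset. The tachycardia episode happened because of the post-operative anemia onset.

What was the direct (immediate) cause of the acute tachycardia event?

Upstream contributors include the mild hemorrhage, the nocturnal anemia, the acidosis, but only the inflammation feeds directly into the acute tachycardia event.

the inflammation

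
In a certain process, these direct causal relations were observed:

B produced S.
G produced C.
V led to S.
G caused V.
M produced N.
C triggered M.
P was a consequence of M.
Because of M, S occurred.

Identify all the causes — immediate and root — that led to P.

Immediate cause of P: M.
Further upstream: G, C.

C, G, M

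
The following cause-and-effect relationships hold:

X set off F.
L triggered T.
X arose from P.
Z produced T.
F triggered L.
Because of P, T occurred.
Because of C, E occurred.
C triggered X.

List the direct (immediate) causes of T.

L, P, Z

Upstream contributors include C, X, F, but only L, P, Z feed directly into T.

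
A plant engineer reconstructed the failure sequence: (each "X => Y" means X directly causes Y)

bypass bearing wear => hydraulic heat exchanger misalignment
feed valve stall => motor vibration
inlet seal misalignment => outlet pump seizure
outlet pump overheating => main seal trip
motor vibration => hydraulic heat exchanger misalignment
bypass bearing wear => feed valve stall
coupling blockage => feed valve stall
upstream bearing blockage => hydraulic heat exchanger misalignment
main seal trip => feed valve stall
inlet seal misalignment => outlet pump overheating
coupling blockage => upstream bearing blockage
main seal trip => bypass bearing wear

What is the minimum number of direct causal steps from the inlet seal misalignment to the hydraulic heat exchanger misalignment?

Shortest chain: the inlet seal misalignment → the outlet pump overheating → the main seal trip → the bypass bearing wear → the hydraulic heat exchanger misalignment.

4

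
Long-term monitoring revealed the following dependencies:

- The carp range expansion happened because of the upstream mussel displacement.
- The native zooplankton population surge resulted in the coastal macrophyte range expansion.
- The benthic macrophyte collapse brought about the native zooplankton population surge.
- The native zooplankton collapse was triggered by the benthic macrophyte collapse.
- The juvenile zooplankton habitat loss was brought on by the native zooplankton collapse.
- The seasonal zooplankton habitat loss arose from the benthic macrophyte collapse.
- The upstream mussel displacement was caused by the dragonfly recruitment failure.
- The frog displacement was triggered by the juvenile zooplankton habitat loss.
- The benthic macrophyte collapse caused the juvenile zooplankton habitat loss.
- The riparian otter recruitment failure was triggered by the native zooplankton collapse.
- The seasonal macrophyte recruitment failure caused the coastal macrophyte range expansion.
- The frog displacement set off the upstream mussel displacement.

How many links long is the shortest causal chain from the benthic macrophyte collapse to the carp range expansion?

4

Shortest chain: the benthic macrophyte collapse → the juvenile zooplankton habitat loss → the frog displacement → the upstream mussel displacement → the carp range expansion.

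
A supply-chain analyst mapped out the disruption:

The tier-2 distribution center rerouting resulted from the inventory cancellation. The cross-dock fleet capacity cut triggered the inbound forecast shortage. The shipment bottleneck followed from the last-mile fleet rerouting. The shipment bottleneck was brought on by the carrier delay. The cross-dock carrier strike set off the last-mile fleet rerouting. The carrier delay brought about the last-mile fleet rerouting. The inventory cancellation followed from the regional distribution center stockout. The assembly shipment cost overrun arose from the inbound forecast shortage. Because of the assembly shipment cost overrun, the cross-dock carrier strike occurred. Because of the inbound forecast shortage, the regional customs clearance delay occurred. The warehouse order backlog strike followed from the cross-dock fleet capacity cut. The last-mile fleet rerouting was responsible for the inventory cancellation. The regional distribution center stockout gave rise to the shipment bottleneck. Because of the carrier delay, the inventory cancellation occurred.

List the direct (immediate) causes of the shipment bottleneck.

Upstream contributors include the cross-dock fleet capacity cut, the inbound forecast shortage, the assembly shipment cost overrun, the cross-dock carrier strike, but only the carrier delay, the last-mile fleet rerouting, the regional distribution center stockout feed directly into the shipment bottleneck.

the carrier delay, the last-mile fleet rerouting, the regional distribution center stockout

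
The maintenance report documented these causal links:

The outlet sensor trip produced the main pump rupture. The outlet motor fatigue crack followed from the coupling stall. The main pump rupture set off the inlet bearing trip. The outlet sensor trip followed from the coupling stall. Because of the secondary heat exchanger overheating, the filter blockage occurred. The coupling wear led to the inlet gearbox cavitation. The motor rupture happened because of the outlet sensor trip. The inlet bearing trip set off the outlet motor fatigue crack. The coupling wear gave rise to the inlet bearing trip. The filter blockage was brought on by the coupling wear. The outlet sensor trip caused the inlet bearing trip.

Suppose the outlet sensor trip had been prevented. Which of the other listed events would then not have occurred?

the main pump rupture, the motor rupture

Downstream of the outlet sensor trip: the main pump rupture, the inlet bearing trip, the motor rupture, the outlet motor fatigue crack.
Of those, still caused via another path: the inlet bearing trip, the outlet motor fatigue crack.
The remainder have no surviving cause.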